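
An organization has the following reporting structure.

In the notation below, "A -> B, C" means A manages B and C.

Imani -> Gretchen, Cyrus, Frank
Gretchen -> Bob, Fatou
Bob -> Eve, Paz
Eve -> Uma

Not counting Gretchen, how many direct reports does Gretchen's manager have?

2

Gretchen reports to Imani. Imani's other direct reports are Cyrus, Frank — 2 peers.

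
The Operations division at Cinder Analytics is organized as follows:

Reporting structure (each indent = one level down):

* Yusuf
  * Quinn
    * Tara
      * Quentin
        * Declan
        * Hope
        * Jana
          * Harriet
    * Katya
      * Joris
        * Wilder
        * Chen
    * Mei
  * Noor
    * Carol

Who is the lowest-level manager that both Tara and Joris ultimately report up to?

Tara's chain of managers is Quinn, Yusuf. Joris's chain of managers is Katya, Quinn, Yusuf. The first manager that appears in both chains is Quinn.

Quinn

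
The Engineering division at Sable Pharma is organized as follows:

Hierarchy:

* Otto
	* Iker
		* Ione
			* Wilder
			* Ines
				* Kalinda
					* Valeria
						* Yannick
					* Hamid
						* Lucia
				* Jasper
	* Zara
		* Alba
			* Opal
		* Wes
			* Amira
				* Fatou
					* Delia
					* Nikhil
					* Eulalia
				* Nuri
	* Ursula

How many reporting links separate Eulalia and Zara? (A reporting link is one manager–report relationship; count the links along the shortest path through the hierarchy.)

4

Eulalia is in Zara's organization: the chain from Eulalia up to Zara is Eulalia → Fatou → Amira → Wes → Zara, which is 4 links.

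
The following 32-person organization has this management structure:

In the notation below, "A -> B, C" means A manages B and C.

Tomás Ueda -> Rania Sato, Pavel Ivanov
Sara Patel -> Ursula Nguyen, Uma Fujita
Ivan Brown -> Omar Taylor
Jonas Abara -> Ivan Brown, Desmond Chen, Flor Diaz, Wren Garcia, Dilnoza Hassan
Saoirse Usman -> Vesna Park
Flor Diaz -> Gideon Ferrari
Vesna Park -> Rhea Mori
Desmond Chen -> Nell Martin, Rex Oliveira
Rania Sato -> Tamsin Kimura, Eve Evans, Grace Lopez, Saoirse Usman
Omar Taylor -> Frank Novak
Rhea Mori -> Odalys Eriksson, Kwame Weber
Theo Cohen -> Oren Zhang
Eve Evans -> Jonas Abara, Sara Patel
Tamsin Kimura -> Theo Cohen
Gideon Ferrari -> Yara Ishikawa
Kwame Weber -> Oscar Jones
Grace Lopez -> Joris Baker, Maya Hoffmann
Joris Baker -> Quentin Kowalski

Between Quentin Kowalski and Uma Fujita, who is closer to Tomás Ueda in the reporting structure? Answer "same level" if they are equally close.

same level

Both Quentin Kowalski and Uma Fujita are 4 levels below Tomás Ueda.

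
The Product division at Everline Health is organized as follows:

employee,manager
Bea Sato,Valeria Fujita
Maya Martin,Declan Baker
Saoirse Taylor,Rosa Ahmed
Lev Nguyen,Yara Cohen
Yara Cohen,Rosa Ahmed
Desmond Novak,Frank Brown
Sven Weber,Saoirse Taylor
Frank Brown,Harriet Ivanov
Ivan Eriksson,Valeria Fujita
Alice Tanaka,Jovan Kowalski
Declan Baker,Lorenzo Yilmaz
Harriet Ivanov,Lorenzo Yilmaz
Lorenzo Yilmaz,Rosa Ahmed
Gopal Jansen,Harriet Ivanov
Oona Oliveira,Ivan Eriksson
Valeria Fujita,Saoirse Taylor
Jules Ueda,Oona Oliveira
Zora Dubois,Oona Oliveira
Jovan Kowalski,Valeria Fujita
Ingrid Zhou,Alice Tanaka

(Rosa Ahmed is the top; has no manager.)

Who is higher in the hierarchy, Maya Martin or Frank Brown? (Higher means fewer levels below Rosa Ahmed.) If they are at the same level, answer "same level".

Both Maya Martin and Frank Brown are 3 levels below Rosa Ahmed.

same level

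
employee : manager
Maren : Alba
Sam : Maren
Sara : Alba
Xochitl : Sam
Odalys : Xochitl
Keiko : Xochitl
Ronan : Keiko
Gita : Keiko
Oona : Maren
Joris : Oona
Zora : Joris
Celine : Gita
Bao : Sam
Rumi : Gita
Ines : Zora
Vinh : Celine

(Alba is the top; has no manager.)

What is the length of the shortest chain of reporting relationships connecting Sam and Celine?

Celine is in Sam's organization: the chain from Celine up to Sam is Celine → Gita → Keiko → Xochitl → Sam, which is 4 links.

4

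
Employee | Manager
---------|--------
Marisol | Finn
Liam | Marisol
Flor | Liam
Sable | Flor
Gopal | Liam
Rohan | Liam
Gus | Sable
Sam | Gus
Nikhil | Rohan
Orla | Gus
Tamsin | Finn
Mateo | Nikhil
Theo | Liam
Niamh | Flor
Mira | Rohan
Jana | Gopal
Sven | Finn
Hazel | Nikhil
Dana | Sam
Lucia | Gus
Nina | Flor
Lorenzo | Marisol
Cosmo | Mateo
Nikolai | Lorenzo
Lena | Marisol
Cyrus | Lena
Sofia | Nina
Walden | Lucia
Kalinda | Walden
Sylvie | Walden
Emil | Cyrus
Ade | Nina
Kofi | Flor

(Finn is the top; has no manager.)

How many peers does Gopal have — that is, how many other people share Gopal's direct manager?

Gopal reports to Liam. Liam's other direct reports are Flor, Rohan, Theo — 3 peers.

3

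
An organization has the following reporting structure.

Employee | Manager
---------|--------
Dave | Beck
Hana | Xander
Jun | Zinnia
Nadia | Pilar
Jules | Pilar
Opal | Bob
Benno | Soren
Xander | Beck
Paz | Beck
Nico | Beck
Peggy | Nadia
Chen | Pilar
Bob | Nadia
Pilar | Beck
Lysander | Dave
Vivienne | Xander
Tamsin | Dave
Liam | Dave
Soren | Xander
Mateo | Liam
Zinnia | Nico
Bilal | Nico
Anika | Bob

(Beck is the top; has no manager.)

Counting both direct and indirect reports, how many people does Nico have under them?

Nico directly manages Zinnia, Bilal. Under Zinnia: Jun (1). Bilal has no reports. So Nico's organization is 2 direct reports plus everyone under them: 2 + 1 = 3.

3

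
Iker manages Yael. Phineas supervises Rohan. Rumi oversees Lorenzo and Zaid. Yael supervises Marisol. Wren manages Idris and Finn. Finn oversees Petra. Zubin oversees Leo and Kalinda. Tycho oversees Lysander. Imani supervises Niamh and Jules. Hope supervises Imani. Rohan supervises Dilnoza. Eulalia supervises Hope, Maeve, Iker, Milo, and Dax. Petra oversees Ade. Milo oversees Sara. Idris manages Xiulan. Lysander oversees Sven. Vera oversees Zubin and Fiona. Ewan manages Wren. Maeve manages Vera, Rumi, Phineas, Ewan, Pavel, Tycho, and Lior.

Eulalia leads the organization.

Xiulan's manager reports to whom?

Xiulan reports to Idris, and Idris reports to Wren. So Xiulan's skip-level manager is Wren.

Wren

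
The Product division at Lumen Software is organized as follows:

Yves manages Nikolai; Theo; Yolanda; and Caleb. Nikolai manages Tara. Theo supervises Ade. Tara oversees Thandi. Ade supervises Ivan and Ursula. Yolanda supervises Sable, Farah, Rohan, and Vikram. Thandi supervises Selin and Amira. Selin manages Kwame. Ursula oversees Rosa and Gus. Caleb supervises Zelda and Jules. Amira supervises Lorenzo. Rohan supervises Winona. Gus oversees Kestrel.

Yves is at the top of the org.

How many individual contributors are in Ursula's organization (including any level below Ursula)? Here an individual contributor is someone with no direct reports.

2

The people in Ursula's organization with no one reporting to them are Kestrel, Rosa. That is 2.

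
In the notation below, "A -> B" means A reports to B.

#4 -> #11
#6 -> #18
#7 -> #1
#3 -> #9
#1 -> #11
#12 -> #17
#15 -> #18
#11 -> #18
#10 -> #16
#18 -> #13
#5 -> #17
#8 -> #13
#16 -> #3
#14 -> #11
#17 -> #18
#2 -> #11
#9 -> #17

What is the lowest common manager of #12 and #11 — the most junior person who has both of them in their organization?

#12's chain of managers is #17, #18, #13. #11's chain of managers is #18, #13. The first manager that appears in both chains is #18.

#18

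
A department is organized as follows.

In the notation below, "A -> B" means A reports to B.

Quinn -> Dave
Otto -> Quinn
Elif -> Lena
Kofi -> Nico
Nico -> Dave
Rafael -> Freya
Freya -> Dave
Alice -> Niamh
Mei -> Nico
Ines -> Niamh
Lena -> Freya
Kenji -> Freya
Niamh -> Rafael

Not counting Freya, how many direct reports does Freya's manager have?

Freya reports to Dave. Dave's other direct reports are Quinn, Nico — 2 peers.

2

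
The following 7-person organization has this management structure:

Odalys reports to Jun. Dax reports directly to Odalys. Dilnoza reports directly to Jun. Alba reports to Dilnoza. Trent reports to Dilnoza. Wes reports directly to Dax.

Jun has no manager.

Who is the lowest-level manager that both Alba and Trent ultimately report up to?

Alba's chain of managers is Dilnoza, Jun. Trent's chain of managers is Dilnoza, Jun. The first manager that appears in both chains is Dilnoza.

Dilnoza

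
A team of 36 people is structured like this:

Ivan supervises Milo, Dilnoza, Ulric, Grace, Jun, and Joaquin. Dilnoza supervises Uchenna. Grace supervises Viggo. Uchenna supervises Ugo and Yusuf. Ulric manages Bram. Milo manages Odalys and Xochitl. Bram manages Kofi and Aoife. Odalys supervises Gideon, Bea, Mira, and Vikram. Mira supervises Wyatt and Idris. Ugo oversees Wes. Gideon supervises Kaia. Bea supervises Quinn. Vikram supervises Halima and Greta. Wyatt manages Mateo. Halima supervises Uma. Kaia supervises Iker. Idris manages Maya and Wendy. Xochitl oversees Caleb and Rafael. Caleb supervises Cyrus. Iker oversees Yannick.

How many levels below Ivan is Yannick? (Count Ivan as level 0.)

Chain from Yannick up to Ivan: Yannick → Iker → Kaia → Gideon → Odalys → Milo → Ivan. That is 6 steps up, so Yannick is 6 levels below Ivan.

6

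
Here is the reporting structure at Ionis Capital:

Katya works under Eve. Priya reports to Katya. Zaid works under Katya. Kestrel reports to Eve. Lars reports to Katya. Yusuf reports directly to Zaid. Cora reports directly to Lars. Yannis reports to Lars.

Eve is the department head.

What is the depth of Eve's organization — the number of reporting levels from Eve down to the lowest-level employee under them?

3

The longest chain under Eve runs Eve → Katya → Lars → Yannis, which is 3 levels below Eve.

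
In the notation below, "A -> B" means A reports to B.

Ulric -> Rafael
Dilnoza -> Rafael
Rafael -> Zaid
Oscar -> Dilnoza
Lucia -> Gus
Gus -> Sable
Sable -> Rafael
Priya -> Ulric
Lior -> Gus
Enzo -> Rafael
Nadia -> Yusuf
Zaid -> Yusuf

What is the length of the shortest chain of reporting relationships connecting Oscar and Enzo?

3

Oscar is 2 levels below Rafael, and Enzo is 1 level below Rafael (their lowest common manager). The shortest path runs up from Oscar to Rafael and back down to Enzo: 2 + 1 = 3 links.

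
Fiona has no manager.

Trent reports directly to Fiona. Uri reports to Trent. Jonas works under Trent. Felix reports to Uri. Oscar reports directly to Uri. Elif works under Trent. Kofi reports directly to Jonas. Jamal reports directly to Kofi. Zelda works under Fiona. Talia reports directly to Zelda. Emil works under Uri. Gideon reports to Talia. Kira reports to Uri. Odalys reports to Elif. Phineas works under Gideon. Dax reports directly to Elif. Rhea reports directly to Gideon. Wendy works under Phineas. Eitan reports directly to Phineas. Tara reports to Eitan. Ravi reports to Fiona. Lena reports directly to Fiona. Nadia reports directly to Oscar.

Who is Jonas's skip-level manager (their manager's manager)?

Jonas reports to Trent, and Trent reports to Fiona. So Jonas's skip-level manager is Fiona.

Fiona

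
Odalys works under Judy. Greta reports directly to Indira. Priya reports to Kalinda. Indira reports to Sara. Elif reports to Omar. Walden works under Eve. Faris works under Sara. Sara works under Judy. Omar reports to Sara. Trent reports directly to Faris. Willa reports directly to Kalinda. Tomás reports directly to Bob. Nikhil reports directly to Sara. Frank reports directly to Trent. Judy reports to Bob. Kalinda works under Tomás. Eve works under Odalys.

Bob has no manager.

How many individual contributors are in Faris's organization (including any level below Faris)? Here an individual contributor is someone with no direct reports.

1

The only person in Faris's organization with no one reporting to them is Frank. That is 1.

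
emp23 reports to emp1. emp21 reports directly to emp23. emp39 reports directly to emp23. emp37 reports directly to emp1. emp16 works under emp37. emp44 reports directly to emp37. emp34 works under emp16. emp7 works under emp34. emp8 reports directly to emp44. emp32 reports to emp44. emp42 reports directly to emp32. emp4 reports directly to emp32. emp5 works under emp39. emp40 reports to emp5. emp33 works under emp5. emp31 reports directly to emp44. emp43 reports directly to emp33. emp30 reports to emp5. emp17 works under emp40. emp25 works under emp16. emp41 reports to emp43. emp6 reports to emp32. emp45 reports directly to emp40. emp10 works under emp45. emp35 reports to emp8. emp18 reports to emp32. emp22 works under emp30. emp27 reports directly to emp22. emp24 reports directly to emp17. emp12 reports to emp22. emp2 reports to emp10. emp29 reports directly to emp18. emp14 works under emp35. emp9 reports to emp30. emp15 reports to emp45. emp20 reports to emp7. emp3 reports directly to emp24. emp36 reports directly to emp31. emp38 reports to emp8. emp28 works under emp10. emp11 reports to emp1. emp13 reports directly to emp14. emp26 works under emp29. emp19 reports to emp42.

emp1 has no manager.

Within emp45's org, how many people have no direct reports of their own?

3

The people in emp45's organization with no one reporting to them are emp15, emp28, emp2. That is 3.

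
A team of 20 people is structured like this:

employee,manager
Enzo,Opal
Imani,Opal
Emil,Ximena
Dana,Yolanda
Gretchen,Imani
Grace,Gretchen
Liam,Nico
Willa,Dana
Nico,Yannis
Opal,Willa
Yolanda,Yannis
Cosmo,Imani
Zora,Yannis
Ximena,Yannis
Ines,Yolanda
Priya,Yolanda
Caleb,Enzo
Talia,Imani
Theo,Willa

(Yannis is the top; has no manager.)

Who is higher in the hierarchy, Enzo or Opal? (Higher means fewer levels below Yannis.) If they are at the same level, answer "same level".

Enzo is 5 levels below Yannis; Opal is 4. Opal is higher.

Opal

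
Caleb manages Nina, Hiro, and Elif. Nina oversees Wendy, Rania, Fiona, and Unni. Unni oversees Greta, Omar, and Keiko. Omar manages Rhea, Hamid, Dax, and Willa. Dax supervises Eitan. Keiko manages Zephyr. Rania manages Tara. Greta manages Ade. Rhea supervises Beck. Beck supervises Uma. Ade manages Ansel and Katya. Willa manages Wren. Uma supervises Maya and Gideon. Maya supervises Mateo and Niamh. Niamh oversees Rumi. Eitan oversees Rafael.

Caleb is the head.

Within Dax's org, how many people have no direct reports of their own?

1

The only person in Dax's organization with no one reporting to them is Rafael. That is 1.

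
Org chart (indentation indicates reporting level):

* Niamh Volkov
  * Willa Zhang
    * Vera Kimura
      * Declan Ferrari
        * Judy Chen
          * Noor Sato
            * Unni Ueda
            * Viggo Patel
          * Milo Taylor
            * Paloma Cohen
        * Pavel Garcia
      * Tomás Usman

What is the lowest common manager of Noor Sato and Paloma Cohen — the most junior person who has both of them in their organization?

Judy Chen

Noor Sato's chain of managers is Judy Chen, Declan Ferrari, Vera Kimura, Willa Zhang, Niamh Volkov. Paloma Cohen's chain of managers is Milo Taylor, Judy Chen, Declan Ferrari, Vera Kimura, Willa Zhang, Niamh Volkov. The first manager that appears in both chains is Judy Chen.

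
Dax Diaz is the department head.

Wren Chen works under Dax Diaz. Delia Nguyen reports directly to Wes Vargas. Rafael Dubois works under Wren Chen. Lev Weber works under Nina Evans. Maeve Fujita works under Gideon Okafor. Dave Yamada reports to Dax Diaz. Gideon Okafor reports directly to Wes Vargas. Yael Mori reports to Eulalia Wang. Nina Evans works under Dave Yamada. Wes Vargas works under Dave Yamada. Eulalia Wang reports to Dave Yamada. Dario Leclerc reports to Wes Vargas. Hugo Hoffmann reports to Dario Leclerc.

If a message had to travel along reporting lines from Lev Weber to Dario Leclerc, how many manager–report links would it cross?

Lev Weber is 2 levels below Dave Yamada, and Dario Leclerc is 2 levels below Dave Yamada (their lowest common manager). The shortest path runs up from Lev Weber to Dave Yamada and back down to Dario Leclerc: 2 + 2 = 4 links.

4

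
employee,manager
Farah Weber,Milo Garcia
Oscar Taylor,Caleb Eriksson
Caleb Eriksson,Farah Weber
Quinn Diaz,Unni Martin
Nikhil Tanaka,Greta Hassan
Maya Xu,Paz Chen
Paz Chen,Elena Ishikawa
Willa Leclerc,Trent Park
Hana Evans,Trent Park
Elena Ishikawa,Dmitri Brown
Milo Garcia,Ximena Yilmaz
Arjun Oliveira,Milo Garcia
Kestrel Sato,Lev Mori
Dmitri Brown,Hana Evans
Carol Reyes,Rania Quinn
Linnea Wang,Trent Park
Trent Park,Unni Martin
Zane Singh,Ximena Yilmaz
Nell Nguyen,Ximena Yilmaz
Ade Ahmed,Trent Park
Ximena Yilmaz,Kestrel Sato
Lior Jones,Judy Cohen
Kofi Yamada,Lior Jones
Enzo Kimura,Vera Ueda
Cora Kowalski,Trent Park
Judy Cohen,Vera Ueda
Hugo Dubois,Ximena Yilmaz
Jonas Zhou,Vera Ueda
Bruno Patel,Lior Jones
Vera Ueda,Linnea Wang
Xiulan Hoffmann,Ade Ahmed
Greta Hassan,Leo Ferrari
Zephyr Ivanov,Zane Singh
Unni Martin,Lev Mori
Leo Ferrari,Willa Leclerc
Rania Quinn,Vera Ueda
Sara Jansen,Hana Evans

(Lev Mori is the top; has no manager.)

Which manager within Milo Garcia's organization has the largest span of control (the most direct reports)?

Milo Garcia

Direct-report counts within Milo Garcia's organization: Milo Garcia has 2; Farah Weber has 1; Caleb Eriksson has 1. The largest is 2, held by Milo Garcia.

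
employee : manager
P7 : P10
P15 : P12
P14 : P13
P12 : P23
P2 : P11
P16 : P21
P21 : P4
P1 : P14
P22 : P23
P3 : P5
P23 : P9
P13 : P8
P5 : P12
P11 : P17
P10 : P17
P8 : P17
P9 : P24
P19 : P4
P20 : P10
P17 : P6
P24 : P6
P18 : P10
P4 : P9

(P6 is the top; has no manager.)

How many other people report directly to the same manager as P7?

P7 reports to P10. P10's other direct reports are P20, P18 — 2 peers.

2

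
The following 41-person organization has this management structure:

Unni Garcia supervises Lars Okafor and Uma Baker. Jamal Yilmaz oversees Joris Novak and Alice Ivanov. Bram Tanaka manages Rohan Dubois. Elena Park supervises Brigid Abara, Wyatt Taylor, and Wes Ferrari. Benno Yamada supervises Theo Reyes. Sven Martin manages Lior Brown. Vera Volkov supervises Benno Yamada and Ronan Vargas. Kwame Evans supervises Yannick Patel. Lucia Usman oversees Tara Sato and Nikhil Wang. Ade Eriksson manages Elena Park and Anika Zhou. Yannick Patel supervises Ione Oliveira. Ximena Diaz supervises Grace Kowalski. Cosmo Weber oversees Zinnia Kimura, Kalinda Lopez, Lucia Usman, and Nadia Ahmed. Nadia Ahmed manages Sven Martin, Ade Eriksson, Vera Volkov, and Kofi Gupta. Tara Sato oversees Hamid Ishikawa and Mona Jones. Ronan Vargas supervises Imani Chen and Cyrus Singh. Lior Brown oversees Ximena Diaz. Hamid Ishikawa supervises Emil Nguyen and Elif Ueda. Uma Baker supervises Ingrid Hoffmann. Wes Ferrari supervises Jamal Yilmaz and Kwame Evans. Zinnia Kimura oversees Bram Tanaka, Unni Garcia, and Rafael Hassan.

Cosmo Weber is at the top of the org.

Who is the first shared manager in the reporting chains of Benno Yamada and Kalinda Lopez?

Cosmo Weber

Benno Yamada's chain of managers is Vera Volkov, Nadia Ahmed, Cosmo Weber. Kalinda Lopez's chain of managers is Cosmo Weber. The first manager that appears in both chains is Cosmo Weber.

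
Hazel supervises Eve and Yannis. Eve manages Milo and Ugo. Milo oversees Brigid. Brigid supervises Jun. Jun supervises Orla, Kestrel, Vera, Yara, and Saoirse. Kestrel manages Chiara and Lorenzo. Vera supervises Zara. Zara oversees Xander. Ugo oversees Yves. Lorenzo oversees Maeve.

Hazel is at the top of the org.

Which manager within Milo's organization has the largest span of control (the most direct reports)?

Jun

Direct-report counts within Milo's organization: Milo has 1; Brigid has 1; Jun has 5; Vera has 1; Zara has 1; Kestrel has 2; Lorenzo has 1. The largest is 5, held by Jun.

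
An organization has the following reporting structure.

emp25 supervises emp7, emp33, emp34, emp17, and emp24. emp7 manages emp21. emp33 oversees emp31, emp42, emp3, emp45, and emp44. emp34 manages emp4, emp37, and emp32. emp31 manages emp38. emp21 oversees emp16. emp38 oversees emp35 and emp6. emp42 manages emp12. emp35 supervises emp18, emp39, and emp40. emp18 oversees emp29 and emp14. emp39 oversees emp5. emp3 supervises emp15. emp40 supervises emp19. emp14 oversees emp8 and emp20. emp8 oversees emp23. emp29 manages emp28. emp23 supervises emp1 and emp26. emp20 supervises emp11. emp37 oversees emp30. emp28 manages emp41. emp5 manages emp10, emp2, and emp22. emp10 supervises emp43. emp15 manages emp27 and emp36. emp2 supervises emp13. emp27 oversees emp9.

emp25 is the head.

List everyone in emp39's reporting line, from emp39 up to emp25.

emp39 -> emp35 -> emp38 -> emp31 -> emp33 -> emp25

emp39 reports to emp35. emp35 reports to emp38. emp38 reports to emp31. emp31 reports to emp33. emp33 reports to emp25. emp25 is at the top.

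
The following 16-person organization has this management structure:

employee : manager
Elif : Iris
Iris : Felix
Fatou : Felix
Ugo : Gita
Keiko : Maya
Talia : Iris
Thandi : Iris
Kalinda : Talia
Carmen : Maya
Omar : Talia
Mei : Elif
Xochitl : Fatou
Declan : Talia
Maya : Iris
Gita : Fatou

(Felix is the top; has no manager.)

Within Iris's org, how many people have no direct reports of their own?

The people in Iris's organization with no one reporting to them are Thandi, Mei, Omar, Kalinda, Declan, Carmen, Keiko. That is 7.

7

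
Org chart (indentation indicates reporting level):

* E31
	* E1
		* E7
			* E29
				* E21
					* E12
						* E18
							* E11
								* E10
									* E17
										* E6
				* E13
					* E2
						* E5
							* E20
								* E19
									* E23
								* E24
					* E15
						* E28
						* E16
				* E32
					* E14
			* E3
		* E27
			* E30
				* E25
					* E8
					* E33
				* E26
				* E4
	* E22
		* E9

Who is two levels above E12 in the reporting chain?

E29

E12 reports to E21, and E21 reports to E29. So E12's skip-level manager is E29.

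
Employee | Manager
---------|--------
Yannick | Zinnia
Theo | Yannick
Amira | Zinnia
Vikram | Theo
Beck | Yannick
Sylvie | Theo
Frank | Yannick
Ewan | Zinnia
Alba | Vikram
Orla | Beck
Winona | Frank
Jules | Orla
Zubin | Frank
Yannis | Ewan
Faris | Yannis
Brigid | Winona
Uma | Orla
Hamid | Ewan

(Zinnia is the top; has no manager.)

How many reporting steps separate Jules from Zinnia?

4

Chain from Jules up to Zinnia: Jules → Orla → Beck → Yannick → Zinnia. That is 4 steps up, so Jules is 4 levels below Zinnia.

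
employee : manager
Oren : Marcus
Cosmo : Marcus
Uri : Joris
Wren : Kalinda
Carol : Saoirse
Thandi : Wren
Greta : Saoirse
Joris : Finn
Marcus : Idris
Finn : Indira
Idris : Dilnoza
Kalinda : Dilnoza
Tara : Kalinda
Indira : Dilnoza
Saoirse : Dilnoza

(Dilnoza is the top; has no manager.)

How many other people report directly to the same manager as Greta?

Greta reports to Saoirse. Saoirse's other direct reports are Carol — 1 peer.

1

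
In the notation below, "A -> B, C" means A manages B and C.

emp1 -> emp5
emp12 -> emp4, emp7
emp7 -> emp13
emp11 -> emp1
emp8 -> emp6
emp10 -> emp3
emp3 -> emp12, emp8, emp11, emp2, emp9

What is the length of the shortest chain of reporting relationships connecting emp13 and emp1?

5

emp13 is 3 levels below emp3, and emp1 is 2 levels below emp3 (their lowest common manager). The shortest path runs up from emp13 to emp3 and back down to emp1: 3 + 2 = 5 links.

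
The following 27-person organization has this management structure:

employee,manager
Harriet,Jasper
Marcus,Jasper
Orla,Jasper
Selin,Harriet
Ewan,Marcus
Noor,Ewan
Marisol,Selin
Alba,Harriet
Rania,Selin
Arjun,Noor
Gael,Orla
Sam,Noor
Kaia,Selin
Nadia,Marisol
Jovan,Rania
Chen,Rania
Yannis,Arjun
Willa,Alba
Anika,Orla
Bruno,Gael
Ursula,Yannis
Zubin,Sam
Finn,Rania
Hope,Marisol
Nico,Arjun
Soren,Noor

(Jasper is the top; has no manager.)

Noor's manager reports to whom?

Marcus

Noor reports to Ewan, and Ewan reports to Marcus. So Noor's skip-level manager is Marcus.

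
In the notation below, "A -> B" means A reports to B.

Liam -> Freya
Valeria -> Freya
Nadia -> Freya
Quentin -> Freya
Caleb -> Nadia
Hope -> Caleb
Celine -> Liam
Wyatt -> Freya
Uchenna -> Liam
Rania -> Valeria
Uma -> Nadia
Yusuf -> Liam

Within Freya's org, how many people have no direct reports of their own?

The people in Freya's organization with no one reporting to them are Wyatt, Quentin, Uma, Hope, Rania, Yusuf, Uchenna, Celine. That is 8.

8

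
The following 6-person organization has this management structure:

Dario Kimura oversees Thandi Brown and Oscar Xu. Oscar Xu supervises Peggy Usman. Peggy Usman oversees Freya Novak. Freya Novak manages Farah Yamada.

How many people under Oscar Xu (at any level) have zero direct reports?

1

The only person in Oscar Xu's organization with no one reporting to them is Farah Yamada. That is 1.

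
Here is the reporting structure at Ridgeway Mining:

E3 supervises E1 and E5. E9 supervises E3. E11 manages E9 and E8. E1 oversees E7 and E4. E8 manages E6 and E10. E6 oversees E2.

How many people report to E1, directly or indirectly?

E1 directly manages E7, E4. E7 has no reports. E4 has no reports. So E1's organization is 2 direct reports plus everyone under them: 1 + 1 = 2.

2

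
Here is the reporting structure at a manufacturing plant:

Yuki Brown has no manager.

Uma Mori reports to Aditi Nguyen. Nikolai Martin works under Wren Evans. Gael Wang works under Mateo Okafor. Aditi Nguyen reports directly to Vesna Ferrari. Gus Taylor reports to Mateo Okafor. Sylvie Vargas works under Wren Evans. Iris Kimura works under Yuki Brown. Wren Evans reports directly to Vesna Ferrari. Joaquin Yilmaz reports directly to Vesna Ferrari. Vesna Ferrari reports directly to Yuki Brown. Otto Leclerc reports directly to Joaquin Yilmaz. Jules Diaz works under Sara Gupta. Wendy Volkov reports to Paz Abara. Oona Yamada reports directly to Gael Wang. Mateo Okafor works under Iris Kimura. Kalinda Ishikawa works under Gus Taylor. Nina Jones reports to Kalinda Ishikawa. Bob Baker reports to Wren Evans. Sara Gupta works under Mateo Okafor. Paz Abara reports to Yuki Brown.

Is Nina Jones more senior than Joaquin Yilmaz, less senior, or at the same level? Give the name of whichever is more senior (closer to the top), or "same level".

Nina Jones is 5 levels below Yuki Brown; Joaquin Yilmaz is 2. Joaquin Yilmaz is higher.

Joaquin Yilmaz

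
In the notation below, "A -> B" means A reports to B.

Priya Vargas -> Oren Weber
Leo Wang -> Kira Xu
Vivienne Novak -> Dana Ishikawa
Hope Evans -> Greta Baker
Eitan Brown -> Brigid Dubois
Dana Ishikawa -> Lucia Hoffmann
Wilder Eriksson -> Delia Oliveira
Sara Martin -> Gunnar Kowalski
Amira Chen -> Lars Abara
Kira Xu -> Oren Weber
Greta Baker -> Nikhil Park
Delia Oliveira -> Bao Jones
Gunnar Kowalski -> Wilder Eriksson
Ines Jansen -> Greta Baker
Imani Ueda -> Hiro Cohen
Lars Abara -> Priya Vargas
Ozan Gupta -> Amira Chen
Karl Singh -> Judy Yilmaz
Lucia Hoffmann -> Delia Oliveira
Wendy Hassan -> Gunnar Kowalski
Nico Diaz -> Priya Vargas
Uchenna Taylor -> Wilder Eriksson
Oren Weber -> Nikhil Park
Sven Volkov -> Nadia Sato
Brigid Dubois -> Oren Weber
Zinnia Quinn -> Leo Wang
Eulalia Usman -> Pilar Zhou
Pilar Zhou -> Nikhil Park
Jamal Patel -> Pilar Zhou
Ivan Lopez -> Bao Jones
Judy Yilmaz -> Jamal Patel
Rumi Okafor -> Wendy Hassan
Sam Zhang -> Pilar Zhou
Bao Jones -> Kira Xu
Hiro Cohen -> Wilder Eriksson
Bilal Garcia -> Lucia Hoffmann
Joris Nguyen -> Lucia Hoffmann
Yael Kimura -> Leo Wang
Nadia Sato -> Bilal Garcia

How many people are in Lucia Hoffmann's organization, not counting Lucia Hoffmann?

Lucia Hoffmann directly manages Joris Nguyen, Bilal Garcia, Dana Ishikawa. Joris Nguyen has no reports. Under Bilal Garcia: Nadia Sato, Sven Volkov (2). Under Dana Ishikawa: Vivienne Novak (1). So Lucia Hoffmann's organization is 3 direct reports plus everyone under them: 1 + 3 + 2 = 6.

6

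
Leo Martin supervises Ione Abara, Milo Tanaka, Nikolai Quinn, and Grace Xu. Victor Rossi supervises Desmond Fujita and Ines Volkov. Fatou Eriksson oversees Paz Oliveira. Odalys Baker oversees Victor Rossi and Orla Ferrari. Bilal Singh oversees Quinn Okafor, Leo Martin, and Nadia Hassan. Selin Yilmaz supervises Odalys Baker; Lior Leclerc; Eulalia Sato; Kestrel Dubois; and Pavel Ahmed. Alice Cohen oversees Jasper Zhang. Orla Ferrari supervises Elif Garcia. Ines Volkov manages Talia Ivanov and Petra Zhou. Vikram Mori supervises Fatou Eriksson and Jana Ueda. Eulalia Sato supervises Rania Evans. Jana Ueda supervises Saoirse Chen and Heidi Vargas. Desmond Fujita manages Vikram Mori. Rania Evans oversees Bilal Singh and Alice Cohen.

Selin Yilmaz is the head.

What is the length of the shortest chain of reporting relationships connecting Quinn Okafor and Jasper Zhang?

Quinn Okafor is 2 levels below Rania Evans, and Jasper Zhang is 2 levels below Rania Evans (their lowest common manager). The shortest path runs up from Quinn Okafor to Rania Evans and back down to Jasper Zhang: 2 + 2 = 4 links.

4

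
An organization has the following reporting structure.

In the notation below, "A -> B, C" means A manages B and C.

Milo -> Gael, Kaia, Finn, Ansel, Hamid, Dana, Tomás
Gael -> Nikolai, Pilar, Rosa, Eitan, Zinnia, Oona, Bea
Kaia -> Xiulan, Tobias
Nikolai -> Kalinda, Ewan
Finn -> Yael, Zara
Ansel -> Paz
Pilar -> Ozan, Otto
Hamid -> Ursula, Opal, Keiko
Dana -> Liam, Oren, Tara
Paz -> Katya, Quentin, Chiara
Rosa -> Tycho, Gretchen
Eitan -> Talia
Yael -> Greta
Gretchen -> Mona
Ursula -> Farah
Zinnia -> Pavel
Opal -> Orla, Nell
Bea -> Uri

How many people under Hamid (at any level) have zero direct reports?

4

The people in Hamid's organization with no one reporting to them are Keiko, Nell, Orla, Farah. That is 4.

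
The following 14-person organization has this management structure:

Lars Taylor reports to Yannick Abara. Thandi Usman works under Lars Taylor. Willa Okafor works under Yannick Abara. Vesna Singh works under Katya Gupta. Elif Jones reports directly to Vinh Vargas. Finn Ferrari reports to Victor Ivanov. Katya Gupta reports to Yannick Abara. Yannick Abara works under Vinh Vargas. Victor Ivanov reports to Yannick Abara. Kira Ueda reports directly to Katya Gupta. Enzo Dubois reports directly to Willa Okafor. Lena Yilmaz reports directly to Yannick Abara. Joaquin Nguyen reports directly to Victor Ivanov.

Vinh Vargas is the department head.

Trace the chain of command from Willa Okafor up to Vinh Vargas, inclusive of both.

Willa Okafor reports to Yannick Abara. Yannick Abara reports to Vinh Vargas. Vinh Vargas is at the top.

Willa Okafor -> Yannick Abara -> Vinh Vargas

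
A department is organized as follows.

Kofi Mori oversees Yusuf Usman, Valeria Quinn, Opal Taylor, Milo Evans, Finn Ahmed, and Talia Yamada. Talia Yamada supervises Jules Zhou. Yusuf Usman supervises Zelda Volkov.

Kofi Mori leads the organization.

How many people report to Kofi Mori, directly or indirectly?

Kofi Mori directly manages Talia Yamada, Valeria Quinn, Yusuf Usman, Finn Ahmed, Milo Evans, Opal Taylor. Under Talia Yamada: Jules Zhou (1). Valeria Quinn has no reports. Under Yusuf Usman: Zelda Volkov (1). Finn Ahmed has no reports. Milo Evans has no reports. Opal Taylor has no reports. So Kofi Mori's organization is 6 direct reports plus everyone under them: 2 + 1 + 2 + 1 + 1 + 1 = 8.

8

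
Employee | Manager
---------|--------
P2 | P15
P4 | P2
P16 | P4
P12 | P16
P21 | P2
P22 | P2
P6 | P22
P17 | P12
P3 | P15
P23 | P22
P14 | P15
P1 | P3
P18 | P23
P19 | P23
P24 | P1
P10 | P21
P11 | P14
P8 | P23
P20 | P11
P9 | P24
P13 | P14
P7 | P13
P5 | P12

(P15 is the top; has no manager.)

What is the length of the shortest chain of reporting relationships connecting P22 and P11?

P22 is 2 levels below P15, and P11 is 2 levels below P15 (their lowest common manager). The shortest path runs up from P22 to P15 and back down to P11: 2 + 2 = 4 links.

4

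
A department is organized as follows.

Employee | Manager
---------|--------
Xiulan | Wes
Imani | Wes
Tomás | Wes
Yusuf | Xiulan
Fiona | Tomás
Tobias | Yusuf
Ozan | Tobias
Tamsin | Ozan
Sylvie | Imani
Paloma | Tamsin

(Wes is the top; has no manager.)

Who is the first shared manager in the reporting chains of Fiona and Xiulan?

Wes

Fiona's chain of managers is Tomás, Wes. Xiulan's chain of managers is Wes. The first manager that appears in both chains is Wes.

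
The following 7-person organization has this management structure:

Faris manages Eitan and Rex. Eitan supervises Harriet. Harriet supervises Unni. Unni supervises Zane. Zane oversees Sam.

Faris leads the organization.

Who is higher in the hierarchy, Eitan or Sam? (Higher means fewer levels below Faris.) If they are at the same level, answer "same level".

Eitan is 1 level below Faris; Sam is 5. Eitan is higher.

Eitan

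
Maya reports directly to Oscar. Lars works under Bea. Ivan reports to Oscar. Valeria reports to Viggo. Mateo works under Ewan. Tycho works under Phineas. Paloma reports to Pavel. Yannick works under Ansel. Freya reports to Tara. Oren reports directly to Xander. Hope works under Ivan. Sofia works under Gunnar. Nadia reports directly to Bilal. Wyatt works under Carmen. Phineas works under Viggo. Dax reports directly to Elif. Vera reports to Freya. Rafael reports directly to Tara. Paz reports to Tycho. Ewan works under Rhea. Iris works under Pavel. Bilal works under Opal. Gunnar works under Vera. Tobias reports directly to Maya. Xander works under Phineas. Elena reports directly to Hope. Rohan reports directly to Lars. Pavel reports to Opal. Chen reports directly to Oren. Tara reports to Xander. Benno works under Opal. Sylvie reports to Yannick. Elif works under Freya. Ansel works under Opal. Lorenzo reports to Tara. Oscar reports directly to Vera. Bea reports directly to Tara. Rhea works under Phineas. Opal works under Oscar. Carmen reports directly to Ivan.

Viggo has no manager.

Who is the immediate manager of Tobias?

Maya

Tobias reports directly to Maya.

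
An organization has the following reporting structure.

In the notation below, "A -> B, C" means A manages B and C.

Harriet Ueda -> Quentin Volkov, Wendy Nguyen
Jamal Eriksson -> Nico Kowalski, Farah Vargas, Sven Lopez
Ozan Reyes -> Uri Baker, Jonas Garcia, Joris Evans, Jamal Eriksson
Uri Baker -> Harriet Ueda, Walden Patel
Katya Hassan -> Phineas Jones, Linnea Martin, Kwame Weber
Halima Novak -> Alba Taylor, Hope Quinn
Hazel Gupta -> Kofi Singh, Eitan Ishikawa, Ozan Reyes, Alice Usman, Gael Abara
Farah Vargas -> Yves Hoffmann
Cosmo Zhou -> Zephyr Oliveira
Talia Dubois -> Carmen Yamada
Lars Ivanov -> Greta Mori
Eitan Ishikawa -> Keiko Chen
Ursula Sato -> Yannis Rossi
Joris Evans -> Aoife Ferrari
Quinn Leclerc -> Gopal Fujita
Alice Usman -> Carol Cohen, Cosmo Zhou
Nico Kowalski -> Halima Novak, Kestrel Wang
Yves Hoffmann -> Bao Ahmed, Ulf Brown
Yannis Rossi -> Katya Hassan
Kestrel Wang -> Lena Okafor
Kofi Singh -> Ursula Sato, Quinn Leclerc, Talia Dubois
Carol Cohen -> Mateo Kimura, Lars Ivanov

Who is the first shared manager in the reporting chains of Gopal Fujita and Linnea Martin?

Gopal Fujita's chain of managers is Quinn Leclerc, Kofi Singh, Hazel Gupta. Linnea Martin's chain of managers is Katya Hassan, Yannis Rossi, Ursula Sato, Kofi Singh, Hazel Gupta. The first manager that appears in both chains is Kofi Singh.

Kofi Singh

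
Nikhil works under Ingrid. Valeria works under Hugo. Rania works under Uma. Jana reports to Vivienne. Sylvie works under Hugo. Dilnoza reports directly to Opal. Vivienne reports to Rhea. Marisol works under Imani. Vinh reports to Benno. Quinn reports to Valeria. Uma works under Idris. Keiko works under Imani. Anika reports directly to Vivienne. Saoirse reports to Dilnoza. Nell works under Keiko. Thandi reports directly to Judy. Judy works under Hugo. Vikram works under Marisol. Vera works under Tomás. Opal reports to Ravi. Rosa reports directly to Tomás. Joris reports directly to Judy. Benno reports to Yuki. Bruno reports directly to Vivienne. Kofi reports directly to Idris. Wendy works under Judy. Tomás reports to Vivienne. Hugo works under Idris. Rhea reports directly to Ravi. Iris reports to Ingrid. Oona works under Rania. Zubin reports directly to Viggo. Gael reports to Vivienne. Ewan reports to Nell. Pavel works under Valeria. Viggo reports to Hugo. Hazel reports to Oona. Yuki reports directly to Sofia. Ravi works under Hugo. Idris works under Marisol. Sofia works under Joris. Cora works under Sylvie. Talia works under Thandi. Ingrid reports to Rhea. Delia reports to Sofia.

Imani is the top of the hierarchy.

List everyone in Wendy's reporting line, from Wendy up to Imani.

Wendy reports to Judy. Judy reports to Hugo. Hugo reports to Idris. Idris reports to Marisol. Marisol reports to Imani. Imani is at the top.

Wendy -> Judy -> Hugo -> Idris -> Marisol -> Imani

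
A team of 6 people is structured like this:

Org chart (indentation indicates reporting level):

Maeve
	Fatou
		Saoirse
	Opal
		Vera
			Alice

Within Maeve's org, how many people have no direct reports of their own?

The people in Maeve's organization with no one reporting to them are Alice, Saoirse. That is 2.

2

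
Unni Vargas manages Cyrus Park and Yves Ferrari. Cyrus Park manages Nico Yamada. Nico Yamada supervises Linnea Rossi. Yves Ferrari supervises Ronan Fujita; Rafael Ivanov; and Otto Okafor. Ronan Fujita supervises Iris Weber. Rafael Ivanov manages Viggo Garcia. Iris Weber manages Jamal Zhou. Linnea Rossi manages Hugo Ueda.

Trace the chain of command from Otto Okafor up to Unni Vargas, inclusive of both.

Otto Okafor reports to Yves Ferrari. Yves Ferrari reports to Unni Vargas. Unni Vargas is at the top.

Otto Okafor -> Yves Ferrari -> Unni Vargas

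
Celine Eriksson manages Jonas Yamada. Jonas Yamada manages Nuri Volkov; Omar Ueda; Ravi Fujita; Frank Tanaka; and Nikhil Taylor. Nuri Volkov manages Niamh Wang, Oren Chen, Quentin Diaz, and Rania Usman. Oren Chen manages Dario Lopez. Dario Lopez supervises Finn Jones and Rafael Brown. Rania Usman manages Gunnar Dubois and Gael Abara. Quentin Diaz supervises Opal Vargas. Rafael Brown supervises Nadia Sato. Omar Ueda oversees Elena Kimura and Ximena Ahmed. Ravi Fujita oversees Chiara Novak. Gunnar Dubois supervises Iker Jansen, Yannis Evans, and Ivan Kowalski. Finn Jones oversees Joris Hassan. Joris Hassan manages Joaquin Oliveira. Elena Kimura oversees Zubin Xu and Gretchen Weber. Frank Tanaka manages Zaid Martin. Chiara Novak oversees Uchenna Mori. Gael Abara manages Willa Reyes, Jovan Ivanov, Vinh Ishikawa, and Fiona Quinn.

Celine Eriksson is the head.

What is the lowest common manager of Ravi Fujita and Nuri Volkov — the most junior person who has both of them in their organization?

Ravi Fujita's chain of managers is Jonas Yamada, Celine Eriksson. Nuri Volkov's chain of managers is Jonas Yamada, Celine Eriksson. The first manager that appears in both chains is Jonas Yamada.

Jonas Yamada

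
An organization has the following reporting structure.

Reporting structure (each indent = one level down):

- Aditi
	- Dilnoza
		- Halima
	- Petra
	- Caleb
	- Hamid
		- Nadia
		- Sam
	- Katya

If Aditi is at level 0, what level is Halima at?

2

Chain from Halima up to Aditi: Halima → Dilnoza → Aditi. That is 2 steps up, so Halima is 2 levels below Aditi.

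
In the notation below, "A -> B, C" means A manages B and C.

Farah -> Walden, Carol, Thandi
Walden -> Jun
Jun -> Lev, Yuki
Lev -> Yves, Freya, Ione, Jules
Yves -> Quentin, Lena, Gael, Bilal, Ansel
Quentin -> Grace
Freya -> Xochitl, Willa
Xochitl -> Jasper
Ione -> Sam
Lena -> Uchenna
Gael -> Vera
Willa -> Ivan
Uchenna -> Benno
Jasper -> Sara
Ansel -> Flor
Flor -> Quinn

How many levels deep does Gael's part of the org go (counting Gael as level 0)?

The longest chain under Gael runs Gael → Vera, which is 1 level below Gael.

1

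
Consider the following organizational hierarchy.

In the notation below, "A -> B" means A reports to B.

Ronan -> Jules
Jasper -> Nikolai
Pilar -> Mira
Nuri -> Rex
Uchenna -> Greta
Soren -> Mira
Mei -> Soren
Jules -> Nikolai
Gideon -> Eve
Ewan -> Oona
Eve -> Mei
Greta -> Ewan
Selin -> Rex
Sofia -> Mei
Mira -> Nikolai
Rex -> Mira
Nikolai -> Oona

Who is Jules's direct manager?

Nikolai

Jules reports directly to Nikolai.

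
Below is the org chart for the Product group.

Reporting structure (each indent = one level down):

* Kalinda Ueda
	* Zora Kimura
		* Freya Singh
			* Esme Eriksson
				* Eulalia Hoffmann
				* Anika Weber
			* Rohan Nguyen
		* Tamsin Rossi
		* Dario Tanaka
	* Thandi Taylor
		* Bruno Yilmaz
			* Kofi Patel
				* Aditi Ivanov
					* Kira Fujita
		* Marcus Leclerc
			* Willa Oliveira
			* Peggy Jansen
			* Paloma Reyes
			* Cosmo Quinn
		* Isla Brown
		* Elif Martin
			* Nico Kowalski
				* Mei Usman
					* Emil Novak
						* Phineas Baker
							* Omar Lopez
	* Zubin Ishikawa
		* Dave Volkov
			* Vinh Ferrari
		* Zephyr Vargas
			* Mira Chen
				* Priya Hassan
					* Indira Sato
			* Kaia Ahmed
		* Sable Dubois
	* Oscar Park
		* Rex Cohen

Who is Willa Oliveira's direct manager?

Marcus Leclerc

Willa Oliveira reports directly to Marcus Leclerc.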